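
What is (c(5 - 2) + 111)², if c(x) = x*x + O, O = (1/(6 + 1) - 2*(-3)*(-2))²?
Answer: 163047361/2401 ≈ 67908.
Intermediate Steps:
O = 6889/49 (O = (1/7 + 6*(-2))² = (⅐ - 12)² = (-83/7)² = 6889/49 ≈ 140.59)
c(x) = 6889/49 + x² (c(x) = x*x + 6889/49 = x² + 6889/49 = 6889/49 + x²)
(c(5 - 2) + 111)² = ((6889/49 + (5 - 2)²) + 111)² = ((6889/49 + 3²) + 111)² = ((6889/49 + 9) + 111)² = (7330/49 + 111)² = (12769/49)² = 163047361/2401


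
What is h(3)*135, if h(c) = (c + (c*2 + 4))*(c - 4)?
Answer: -1755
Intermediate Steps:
h(c) = (-4 + c)*(4 + 3*c) (h(c) = (c + (2*c + 4))*(-4 + c) = (c + (4 + 2*c))*(-4 + c) = (4 + 3*c)*(-4 + c) = (-4 + c)*(4 + 3*c))
h(3)*135 = (-16 - 8*3 + 3*3**2)*135 = (-16 - 24 + 3*9)*135 = (-16 - 24 + 27)*135 = -13*135 = -1755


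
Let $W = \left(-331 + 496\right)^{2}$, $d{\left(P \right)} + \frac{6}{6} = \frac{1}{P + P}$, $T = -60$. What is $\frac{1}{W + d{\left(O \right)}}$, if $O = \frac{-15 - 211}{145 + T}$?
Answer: $\frac{452}{12305163} \approx 3.6733 \cdot 10^{-5}$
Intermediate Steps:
$O = - \frac{226}{85}$ ($O = \frac{-15 - 211}{145 - 60} = - \frac{226}{85} \approx -2.6588$)
$d{\left(P \right)} = -1 + \frac{1}{2 P}$ ($d{\left(P \right)} = -1 + \frac{1}{P + P} = -1 + \frac{1}{2 P}$)
$W = 27225$ ($W = 165^{2} = 27225$)
$\frac{1}{W + d{\left(O \right)}} = \frac{1}{27225 + \frac{\frac{1}{2} - - \frac{226}{85}}{- \frac{226}{85}}} = \frac{1}{27225 - \frac{85 \left(\frac{1}{2} + \frac{226}{85}\right)}{226}} = \frac{1}{27225 - \frac{537}{452}} = \frac{1}{\frac{12305163}{452}} = \frac{452}{12305163}$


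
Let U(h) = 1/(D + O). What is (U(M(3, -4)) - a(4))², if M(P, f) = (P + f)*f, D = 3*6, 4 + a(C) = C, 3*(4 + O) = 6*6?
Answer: 1/676 ≈ 0.0014793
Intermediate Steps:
O = 8 (O = -4 + (6*6)/3 = -4 + (⅓)*36 = -4 + 12 = 8)
a(C) = -4 + C
D = 18
M(P, f) = f*(P + f)
U(h) = 1/26 (U(h) = 1/(18 + 8) = 1/26)
(U(M(3, -4)) - a(4))² = (1/26 - (-4 + 4))² = (1/26 - 1*0)² = (1/26 + 0)² = (1/26)² = 1/676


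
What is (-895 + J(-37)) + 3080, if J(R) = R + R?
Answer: 2111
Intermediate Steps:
J(R) = 2*R
(-895 + J(-37)) + 3080 = (-895 + 2*(-37)) + 3080 = (-895 - 74) + 3080 = -969 + 3080 = 2111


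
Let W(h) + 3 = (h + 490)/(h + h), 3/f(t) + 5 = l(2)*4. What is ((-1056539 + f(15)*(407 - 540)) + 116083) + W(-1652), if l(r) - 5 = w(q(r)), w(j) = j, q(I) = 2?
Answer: -5104903707/5428 ≈ -9.4048e+5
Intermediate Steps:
l(r) = 7 (l(r) = 5 + 2 = 7)
f(t) = 3/23 (f(t) = 3/(-5 + 7*4) = 3/(-5 + 28) = 3/23)
W(h) = -3 + (490 + h)/(2*h) (W(h) = -3 + (h + 490)/(h + h) = -3 + (490 + h)/((2*h)) = -3 + (490 + h)*(1/(2*h)) = -3 + (490 + h)/(2*h))
((-1056539 + f(15)*(407 - 540)) + 116083) + W(-1652) = ((-1056539 + 3*(407 - 540)/23) + 116083) + (-5/2 + 245/(-1652)) = ((-1056539 + (3/23)*(-133)) + 116083) + (-5/2 + 245*(-1/1652)) = ((-1056539 - 399/23) + 116083) + (-5/2 - 35/236) = (-24300796/23 + 116083) - 625/236 = -21630887/23 - 625/236 = -5104903707/5428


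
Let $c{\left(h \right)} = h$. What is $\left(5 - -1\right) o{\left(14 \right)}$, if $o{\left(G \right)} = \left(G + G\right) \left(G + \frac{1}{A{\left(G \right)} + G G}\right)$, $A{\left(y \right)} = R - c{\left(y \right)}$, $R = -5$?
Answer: $\frac{138824}{59} \approx 2352.9$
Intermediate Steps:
$A{\left(y \right)} = -5 - y$
$o{\left(G \right)} = 2 G \left(G + \frac{1}{-5 + G^{2} - G}\right)$ ($o{\left(G \right)} = \left(G + G\right) \left(G + \frac{1}{\left(-5 - G\right) + G G}\right) = 2 G \left(G + \frac{1}{\left(-5 - G\right) + G^{2}}\right) = 2 G \left(G + \frac{1}{-5 + G^{2} - G}\right)$)
$\left(5 - -1\right) o{\left(14 \right)} = \left(5 - -1\right) \left(\left(-2\right) 14 \frac{1}{5 + 14 - 14^{2}} \left(1 + 14^{3} - 14 \left(5 + 14\right)\right)\right) = \left(5 + 1\right) \left(\left(-2\right) 14 \frac{1}{5 + 14 - 196} \left(1 + 2744 - 14 \cdot 19\right)\right) = 6 \left(\left(-2\right) 14 \frac{1}{5 + 14 - 196} \left(1 + 2744 - 266\right)\right) = 6 \left(\left(-2\right) 14 \frac{1}{-177} \cdot 2479\right) = 6 \left(\left(-2\right) 14 \left(- \frac{1}{177}\right) 2479\right) = 6 \cdot \frac{69412}{177} = \frac{138824}{59}$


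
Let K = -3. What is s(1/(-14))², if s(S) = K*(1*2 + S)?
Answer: 6561/196 ≈ 33.474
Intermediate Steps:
s(S) = -6 - 3*S (s(S) = -3*(1*2 + S) = -3*(2 + S) = -6 - 3*S)
s(1/(-14))² = (-6 - 3/(-14))² = (-6 - 3*(-1/14))² = (-6 + 3/14)² = (-81/14)² = 6561/196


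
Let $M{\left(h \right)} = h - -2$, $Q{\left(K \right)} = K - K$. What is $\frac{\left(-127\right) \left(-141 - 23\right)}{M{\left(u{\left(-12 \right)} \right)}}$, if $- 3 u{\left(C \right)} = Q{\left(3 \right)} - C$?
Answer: $-10414$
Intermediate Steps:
$Q{\left(K \right)} = 0$
$u{\left(C \right)} = \frac{C}{3}$ ($u{\left(C \right)} = - \frac{0 - C}{3} = - \frac{\left(-1\right) C}{3} = \frac{C}{3}$)
$M{\left(h \right)} = 2 + h$ ($M{\left(h \right)} = h + 2 = 2 + h$)
$\frac{\left(-127\right) \left(-141 - 23\right)}{M{\left(u{\left(-12 \right)} \right)}} = \frac{\left(-127\right) \left(-141 - 23\right)}{2 + \frac{1}{3} \left(-12\right)} = \frac{\left(-127\right) \left(-164\right)}{2 - 4} = \frac{20828}{-2} = 20828 \left(- \frac{1}{2}\right) = -10414$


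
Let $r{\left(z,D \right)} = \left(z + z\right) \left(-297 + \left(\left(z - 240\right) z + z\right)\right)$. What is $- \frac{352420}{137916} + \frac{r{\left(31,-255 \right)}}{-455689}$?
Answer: $- \frac{25729706335}{15711701031} \approx -1.6376$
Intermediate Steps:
$r{\left(z,D \right)} = 2 z \left(-297 + z + z \left(-240 + z\right)\right)$ ($r{\left(z,D \right)} = 2 z \left(-297 + \left(\left(-240 + z\right) z + z\right)\right) = 2 z \left(-297 + \left(z \left(-240 + z\right) + z\right)\right) = 2 z \left(-297 + \left(z + z \left(-240 + z\right)\right)\right) = 2 z \left(-297 + z + z \left(-240 + z\right)\right)$)
$- \frac{352420}{137916} + \frac{r{\left(31,-255 \right)}}{-455689} = - \frac{352420}{137916} + \frac{2 \cdot 31 \left(-297 + 31^{2} - 7409\right)}{-455689} = \left(-352420\right) \frac{1}{137916} + 2 \cdot 31 \left(-297 + 961 - 7409\right) \left(- \frac{1}{455689}\right) = - \frac{88105}{34479} + 2 \cdot 31 \left(-6745\right) \left(- \frac{1}{455689}\right) = - \frac{88105}{34479} - - \frac{418190}{455689} = - \frac{88105}{34479} + \frac{418190}{455689} = - \frac{25729706335}{15711701031}$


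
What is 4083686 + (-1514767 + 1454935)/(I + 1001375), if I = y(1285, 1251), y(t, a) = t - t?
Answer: 4089301008418/1001375 ≈ 4.0837e+6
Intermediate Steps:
y(t, a) = 0
I = 0
4083686 + (-1514767 + 1454935)/(I + 1001375) = 4083686 + (-1514767 + 1454935)/(0 + 1001375) = 4083686 - 59832/1001375 = 4089301008418/1001375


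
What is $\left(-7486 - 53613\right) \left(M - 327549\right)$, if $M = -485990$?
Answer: $49706419361$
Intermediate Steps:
$\left(-7486 - 53613\right) \left(M - 327549\right) = \left(-7486 - 53613\right) \left(-485990 - 327549\right) = \left(-61099\right) \left(-813539\right) = 49706419361$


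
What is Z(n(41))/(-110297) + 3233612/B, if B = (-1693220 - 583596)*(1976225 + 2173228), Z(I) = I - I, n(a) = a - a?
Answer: -808403/2361885245412 ≈ -3.4227e-7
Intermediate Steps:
n(a) = 0
Z(I) = 0
B = -9447540981648 (B = -2276816*4149453 = -9447540981648)
Z(n(41))/(-110297) + 3233612/B = 0/(-110297) + 3233612/(-9447540981648) = 0*(-1/110297) + 3233612*(-1/9447540981648) = 0 - 808403/2361885245412 = -808403/2361885245412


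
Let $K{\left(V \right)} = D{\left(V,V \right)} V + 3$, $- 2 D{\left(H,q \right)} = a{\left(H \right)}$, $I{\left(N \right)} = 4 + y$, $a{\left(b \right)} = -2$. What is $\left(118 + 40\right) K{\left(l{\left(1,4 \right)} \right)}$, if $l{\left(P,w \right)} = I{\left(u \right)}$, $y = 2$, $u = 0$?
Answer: $1422$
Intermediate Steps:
$I{\left(N \right)} = 6$ ($I{\left(N \right)} = 4 + 2 = 6$)
$D{\left(H,q \right)} = 1$ ($D{\left(H,q \right)} = \left(- \frac{1}{2}\right) \left(-2\right) = 1$)
$l{\left(P,w \right)} = 6$
$K{\left(V \right)} = 3 + V$ ($K{\left(V \right)} = 1 V + 3 = V + 3 = 3 + V$)
$\left(118 + 40\right) K{\left(l{\left(1,4 \right)} \right)} = \left(118 + 40\right) \left(3 + 6\right) = 158 \cdot 9 = 1422$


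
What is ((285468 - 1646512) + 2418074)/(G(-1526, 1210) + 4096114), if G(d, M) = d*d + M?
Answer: 105703/642600 ≈ 0.16449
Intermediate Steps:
G(d, M) = M + d**2 (G(d, M) = d**2 + M = M + d**2)
((285468 - 1646512) + 2418074)/(G(-1526, 1210) + 4096114) = ((285468 - 1646512) + 2418074)/((1210 + (-1526)**2) + 4096114) = (-1361044 + 2418074)/((1210 + 2328676) + 4096114) = 1057030/(2329886 + 4096114) = 1057030/6426000 = 1057030*(1/6426000) = 105703/642600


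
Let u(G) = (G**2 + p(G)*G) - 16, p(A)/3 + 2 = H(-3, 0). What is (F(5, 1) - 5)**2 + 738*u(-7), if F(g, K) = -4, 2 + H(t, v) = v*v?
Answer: 86427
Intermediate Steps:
H(t, v) = -2 + v**2 (H(t, v) = -2 + v*v = -2 + v**2)
p(A) = -12 (p(A) = -6 + 3*(-2 + 0**2) = -6 + 3*(-2 + 0) = -6 + 3*(-2) = -6 - 6 = -12)
u(G) = -16 + G**2 - 12*G (u(G) = (G**2 - 12*G) - 16 = -16 + G**2 - 12*G)
(F(5, 1) - 5)**2 + 738*u(-7) = (-4 - 5)**2 + 738*(-16 + (-7)**2 - 12*(-7)) = (-9)**2 + 738*(-16 + 49 + 84) = 81 + 738*117 = 81 + 86346 = 86427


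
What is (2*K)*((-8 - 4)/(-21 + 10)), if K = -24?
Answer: -576/11 ≈ -52.364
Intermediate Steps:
(2*K)*((-8 - 4)/(-21 + 10)) = (2*(-24))*((-8 - 4)/(-21 + 10)) = -(-576)/(-11) = -(-576)*(-1)/11 = -48*12/11 = -576/11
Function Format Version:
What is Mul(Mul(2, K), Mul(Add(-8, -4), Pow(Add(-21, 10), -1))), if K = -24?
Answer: Rational(-576, 11) ≈ -52.364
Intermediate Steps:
Mul(Mul(2, K), Mul(Add(-8, -4), Pow(Add(-21, 10), -1))) = Mul(Mul(2, -24), Mul(Add(-8, -4), Pow(Add(-21, 10), -1))) = Mul(-48, Mul(-12, Pow(-11, -1))) = Mul(-48, Mul(-12, Rational(-1, 11))) = Mul(-48, Rational(12, 11)) = Rational(-576, 11)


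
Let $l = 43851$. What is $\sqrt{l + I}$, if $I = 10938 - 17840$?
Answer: $\sqrt{36949} \approx 192.22$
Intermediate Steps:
$I = -6902$ ($I = 10938 - 17840 = -6902$)
$\sqrt{l + I} = \sqrt{43851 - 6902} = \sqrt{36949}$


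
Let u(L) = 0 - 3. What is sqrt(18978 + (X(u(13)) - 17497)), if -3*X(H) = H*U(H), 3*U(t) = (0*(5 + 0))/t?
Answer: sqrt(1481) ≈ 38.484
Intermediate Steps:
u(L) = -3
U(t) = 0 (U(t) = ((0*(5 + 0))/t)/3 = ((0*5)/t)/3 = (0/t)/3 = (1/3)*0 = 0)
X(H) = 0 (X(H) = -H*0/3 = -1/3*0 = 0)
sqrt(18978 + (X(u(13)) - 17497)) = sqrt(18978 + (0 - 17497)) = sqrt(18978 - 17497) = sqrt(1481)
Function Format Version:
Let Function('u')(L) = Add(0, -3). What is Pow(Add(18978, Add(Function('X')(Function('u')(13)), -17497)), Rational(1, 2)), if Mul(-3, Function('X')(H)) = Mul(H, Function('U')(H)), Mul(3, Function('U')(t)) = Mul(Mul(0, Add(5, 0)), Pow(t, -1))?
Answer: Pow(1481, Rational(1, 2)) ≈ 38.484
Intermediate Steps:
Function('u')(L) = -3
Function('U')(t) = 0 (Function('U')(t) = Mul(Rational(1, 3), Mul(Mul(0, Add(5, 0)), Pow(t, -1))) = Mul(Rational(1, 3), Mul(Mul(0, 5), Pow(t, -1))) = Mul(Rational(1, 3), Mul(0, Pow(t, -1))) = Mul(Rational(1, 3), 0) = 0)
Function('X')(H) = 0 (Function('X')(H) = Mul(Rational(-1, 3), Mul(H, 0)) = Mul(Rational(-1, 3), 0) = 0)
Pow(Add(18978, Add(Function('X')(Function('u')(13)), -17497)), Rational(1, 2)) = Pow(Add(18978, Add(0, -17497)), Rational(1, 2)) = Pow(Add(18978, -17497), Rational(1, 2)) = Pow(1481, Rational(1, 2))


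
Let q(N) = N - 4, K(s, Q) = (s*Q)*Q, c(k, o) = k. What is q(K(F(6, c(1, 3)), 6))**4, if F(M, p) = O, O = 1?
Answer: 1048576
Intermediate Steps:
F(M, p) = 1
K(s, Q) = s*Q**2 (K(s, Q) = (Q*s)*Q = s*Q**2)
q(N) = -4 + N
q(K(F(6, c(1, 3)), 6))**4 = (-4 + 1*6**2)**4 = (-4 + 1*36)**4 = (-4 + 36)**4 = 32**4 = 1048576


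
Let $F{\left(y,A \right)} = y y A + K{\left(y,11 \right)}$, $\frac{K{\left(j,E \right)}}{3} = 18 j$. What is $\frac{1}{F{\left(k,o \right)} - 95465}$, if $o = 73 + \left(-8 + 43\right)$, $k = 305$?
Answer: $\frac{1}{9967705} \approx 1.0032 \cdot 10^{-7}$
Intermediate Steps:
$K{\left(j,E \right)} = 54 j$ ($K{\left(j,E \right)} = 3 \cdot 18 j = 54 j$)
$o = 108$ ($o = 73 + 35 = 108$)
$F{\left(y,A \right)} = 54 y + A y^{2}$ ($F{\left(y,A \right)} = y y A + 54 y = y^{2} A + 54 y = A y^{2} + 54 y = 54 y + A y^{2}$)
$\frac{1}{F{\left(k,o \right)} - 95465} = \frac{1}{305 \left(54 + 108 \cdot 305\right) - 95465} = \frac{1}{305 \left(54 + 32940\right) - 95465} = \frac{1}{305 \cdot 32994 - 95465} = \frac{1}{10063170 - 95465} = \frac{1}{9967705}$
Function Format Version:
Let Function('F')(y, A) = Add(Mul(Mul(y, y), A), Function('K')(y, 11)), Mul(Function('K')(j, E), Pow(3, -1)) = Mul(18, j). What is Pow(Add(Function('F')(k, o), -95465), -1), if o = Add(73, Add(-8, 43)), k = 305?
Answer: Rational(1, 9967705) ≈ 1.0032e-7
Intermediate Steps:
Function('K')(j, E) = Mul(54, j) (Function('K')(j, E) = Mul(3, Mul(18, j)) = Mul(54, j))
o = 108 (o = Add(73, 35) = 108)
Function('F')(y, A) = Add(Mul(54, y), Mul(A, Pow(y, 2))) (Function('F')(y, A) = Add(Mul(Mul(y, y), A), Mul(54, y)) = Add(Mul(Pow(y, 2), A), Mul(54, y)) = Add(Mul(A, Pow(y, 2)), Mul(54, y)) = Add(Mul(54, y), Mul(A, Pow(y, 2))))
Pow(Add(Function('F')(k, o), -95465), -1) = Pow(Add(Mul(305, Add(54, Mul(108, 305))), -95465), -1) = Pow(Add(Mul(305, Add(54, 32940)), -95465), -1) = Pow(Add(Mul(305, 32994), -95465), -1) = Pow(Add(10063170, -95465), -1) = Pow(9967705, -1) = Rational(1, 9967705)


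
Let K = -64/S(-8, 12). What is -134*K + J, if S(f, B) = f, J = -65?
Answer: -1137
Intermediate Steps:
K = 8 (K = -64/(-8) = -64*(-1/8) = 8)
-134*K + J = -134*8 - 65 = -1072 - 65 = -1137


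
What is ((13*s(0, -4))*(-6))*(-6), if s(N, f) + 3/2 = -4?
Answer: -2574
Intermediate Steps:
s(N, f) = -11/2 (s(N, f) = -3/2 - 4 = -11/2)
((13*s(0, -4))*(-6))*(-6) = ((13*(-11/2))*(-6))*(-6) = -143/2*(-6)*(-6) = 429*(-6) = -2574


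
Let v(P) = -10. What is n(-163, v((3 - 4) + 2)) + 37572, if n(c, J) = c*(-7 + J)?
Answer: 40343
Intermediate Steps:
n(-163, v((3 - 4) + 2)) + 37572 = -163*(-7 - 10) + 37572 = -163*(-17) + 37572 = 2771 + 37572 = 40343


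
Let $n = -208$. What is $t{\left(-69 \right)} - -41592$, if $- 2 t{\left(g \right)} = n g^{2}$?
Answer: $536736$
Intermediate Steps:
$t{\left(g \right)} = 104 g^{2}$ ($t{\left(g \right)} = - \frac{\left(-208\right) g^{2}}{2} = 104 g^{2}$)
$t{\left(-69 \right)} - -41592 = 104 \left(-69\right)^{2} - -41592 = 104 \cdot 4761 + 41592 = 495144 + 41592 = 536736$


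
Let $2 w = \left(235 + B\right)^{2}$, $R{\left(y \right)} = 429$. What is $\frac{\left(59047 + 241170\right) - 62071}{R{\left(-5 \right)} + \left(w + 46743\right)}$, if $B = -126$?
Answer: $\frac{476292}{106225} \approx 4.4838$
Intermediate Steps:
$w = \frac{11881}{2}$ ($w = \frac{\left(235 - 126\right)^{2}}{2} = \frac{109^{2}}{2} = \frac{1}{2} \cdot 11881 = \frac{11881}{2} \approx 5940.5$)
$\frac{\left(59047 + 241170\right) - 62071}{R{\left(-5 \right)} + \left(w + 46743\right)} = \frac{\left(59047 + 241170\right) - 62071}{429 + \left(\frac{11881}{2} + 46743\right)} = \frac{300217 - 62071}{429 + \frac{105367}{2}} = \frac{238146}{\frac{106225}{2}} = 238146 \cdot \frac{2}{106225} = \frac{476292}{106225}$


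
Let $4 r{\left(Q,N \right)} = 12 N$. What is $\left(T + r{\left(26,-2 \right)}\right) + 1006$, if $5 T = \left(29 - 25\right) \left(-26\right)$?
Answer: $\frac{4896}{5} \approx 979.2$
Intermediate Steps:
$T = - \frac{104}{5}$ ($T = \frac{\left(29 - 25\right) \left(-26\right)}{5} = \frac{4 \left(-26\right)}{5} = \frac{1}{5} \left(-104\right) = - \frac{104}{5} \approx -20.8$)
$r{\left(Q,N \right)} = 3 N$ ($r{\left(Q,N \right)} = \frac{12 N}{4} = 3 N$)
$\left(T + r{\left(26,-2 \right)}\right) + 1006 = \left(- \frac{104}{5} + 3 \left(-2\right)\right) + 1006 = \left(- \frac{104}{5} - 6\right) + 1006 = - \frac{134}{5} + 1006 = \frac{4896}{5}$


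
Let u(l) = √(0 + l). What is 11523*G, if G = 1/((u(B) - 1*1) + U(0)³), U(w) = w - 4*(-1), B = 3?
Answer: 241983/1322 - 3841*√3/1322 ≈ 178.01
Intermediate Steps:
u(l) = √l
U(w) = 4 + w (U(w) = w + 4 = 4 + w)
G = 1/(63 + √3) (G = 1/((√3 - 1*1) + (4 + 0)³) = 1/((√3 - 1) + 4³) = 1/((-1 + √3) + 64) = 1/(63 + √3) ≈ 0.015448)
11523*G = 11523*(21/1322 - √3/3966) = 241983/1322 - 3841*√3/1322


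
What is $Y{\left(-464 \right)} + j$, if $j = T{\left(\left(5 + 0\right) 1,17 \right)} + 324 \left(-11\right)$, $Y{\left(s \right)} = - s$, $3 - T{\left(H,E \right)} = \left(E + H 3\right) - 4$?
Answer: $-3125$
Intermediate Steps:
$T{\left(H,E \right)} = 7 - E - 3 H$ ($T{\left(H,E \right)} = 3 - \left(\left(E + H 3\right) - 4\right) = 3 - \left(\left(E + 3 H\right) - 4\right) = 3 - \left(-4 + E + 3 H\right) = 7 - E - 3 H$)
$j = -3589$ ($j = \left(7 - 17 - 3 \left(5 + 0\right) 1\right) + 324 \left(-11\right) = \left(7 - 17 - 3 \cdot 5 \cdot 1\right) - 3564 = \left(7 - 17 - 15\right) - 3564 = -25 - 3564 = -3589$)
$Y{\left(-464 \right)} + j = \left(-1\right) \left(-464\right) - 3589 = 464 - 3589 = -3125$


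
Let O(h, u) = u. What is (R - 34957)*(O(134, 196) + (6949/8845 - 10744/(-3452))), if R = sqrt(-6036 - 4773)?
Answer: -53339792740169/7633235 + 4577606151*I*sqrt(1201)/7633235 ≈ -6.9878e+6 + 20783.0*I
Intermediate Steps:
R = 3*I*sqrt(1201) (R = sqrt(-10809) = 3*I*sqrt(1201) ≈ 103.97*I)
(R - 34957)*(O(134, 196) + (6949/8845 - 10744/(-3452))) = (3*I*sqrt(1201) - 34957)*(196 + (6949/8845 - 10744/(-3452))) = (-34957 + 3*I*sqrt(1201))*(196 + (6949*(1/8845) - 10744*(-1/3452))) = (-34957 + 3*I*sqrt(1201))*(196 + (6949/8845 + 2686/863)) = (-34957 + 3*I*sqrt(1201))*(196 + 29754657/7633235) = (-34957 + 3*I*sqrt(1201))*(1525868717/7633235) = -53339792740169/7633235 + 4577606151*I*sqrt(1201)/7633235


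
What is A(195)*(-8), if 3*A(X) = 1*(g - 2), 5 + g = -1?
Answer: 64/3 ≈ 21.333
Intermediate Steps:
g = -6 (g = -5 - 1 = -6)
A(X) = -8/3 (A(X) = (1*(-6 - 2))/3 = (1*(-8))/3 = (⅓)*(-8) = -8/3)
A(195)*(-8) = -8/3*(-8) = 64/3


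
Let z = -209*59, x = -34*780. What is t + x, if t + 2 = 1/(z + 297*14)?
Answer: -216764307/8173 ≈ -26522.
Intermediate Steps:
x = -26520
z = -12331
t = -16347/8173 (t = -2 + 1/(-12331 + 297*14) = -2 + 1/(-12331 + 4158) = -2 + 1/(-8173) = -2 - 1/8173 = -16347/8173 ≈ -2.0001)
t + x = -16347/8173 - 26520 = -216764307/8173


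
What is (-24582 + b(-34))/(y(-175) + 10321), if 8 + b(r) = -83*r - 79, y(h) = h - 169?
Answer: -21847/9977 ≈ -2.1897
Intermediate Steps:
y(h) = -169 + h
b(r) = -87 - 83*r (b(r) = -8 + (-83*r - 79) = -8 + (-79 - 83*r) = -87 - 83*r)
(-24582 + b(-34))/(y(-175) + 10321) = (-24582 + (-87 - 83*(-34)))/((-169 - 175) + 10321) = (-24582 + (-87 + 2822))/(-344 + 10321) = (-24582 + 2735)/9977 = -21847*1/9977 = -21847/9977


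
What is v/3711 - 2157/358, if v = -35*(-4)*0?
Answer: -2157/358 ≈ -6.0251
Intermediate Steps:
v = 0 (v = -7*(-20)*0 = 140*0 = 0)
v/3711 - 2157/358 = 0/3711 - 2157/358 = 0*(1/3711) - 2157*1/358 = 0 - 2157/358 = -2157/358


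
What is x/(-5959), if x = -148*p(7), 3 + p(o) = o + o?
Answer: 1628/5959 ≈ 0.27320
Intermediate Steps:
p(o) = -3 + 2*o (p(o) = -3 + (o + o) = -3 + 2*o)
x = -1628 (x = -148*(-3 + 2*7) = -148*(-3 + 14) = -148*11 = -1628)
x/(-5959) = -1628/(-5959) = -1628*(-1/5959) = 1628/5959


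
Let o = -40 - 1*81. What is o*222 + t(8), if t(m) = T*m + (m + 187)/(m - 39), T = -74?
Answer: -851269/31 ≈ -27460.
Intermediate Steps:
o = -121 (o = -40 - 81 = -121)
t(m) = -74*m + (187 + m)/(-39 + m) (t(m) = -74*m + (m + 187)/(m - 39) = -74*m + (187 + m)/(-39 + m))
o*222 + t(8) = -121*222 + (187 - 74*8² + 2887*8)/(-39 + 8) = -26862 + (187 - 74*64 + 23096)/(-31) = -26862 - (187 - 4736 + 23096)/31 = -26862 - 1/31*18547 = -26862 - 18547/31 = -851269/31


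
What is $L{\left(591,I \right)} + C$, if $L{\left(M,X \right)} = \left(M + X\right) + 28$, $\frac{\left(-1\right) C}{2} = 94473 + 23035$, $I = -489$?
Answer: $-234886$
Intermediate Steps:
$C = -235016$ ($C = - 2 \left(94473 + 23035\right) = \left(-2\right) 117508 = -235016$)
$L{\left(M,X \right)} = 28 + M + X$
$L{\left(591,I \right)} + C = \left(28 + 591 - 489\right) - 235016 = 130 - 235016 = -234886$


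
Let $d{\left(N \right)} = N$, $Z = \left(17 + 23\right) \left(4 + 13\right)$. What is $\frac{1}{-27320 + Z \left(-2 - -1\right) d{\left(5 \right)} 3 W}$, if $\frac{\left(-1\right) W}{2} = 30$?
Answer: $\frac{1}{584680} \approx 1.7103 \cdot 10^{-6}$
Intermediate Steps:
$W = -60$ ($W = \left(-2\right) 30 = -60$)
$Z = 680$ ($Z = 40 \cdot 17 = 680$)
$\frac{1}{-27320 + Z \left(-2 - -1\right) d{\left(5 \right)} 3 W} = \frac{1}{-27320 + 680 \left(-2 - -1\right) 5 \cdot 3 \left(-60\right)} = \frac{1}{-27320 + 680 \left(-2 + 1\right) 5 \cdot 3 \left(-60\right)} = \frac{1}{-27320 + 680 \left(-1\right) 5 \cdot 3 \left(-60\right)} = \frac{1}{-27320 + 680 \left(\left(-5\right) 3\right) \left(-60\right)} = \frac{1}{-27320 + 680 \left(-15\right) \left(-60\right)} = \frac{1}{-27320 - -612000} = \frac{1}{-27320 + 612000} = \frac{1}{584680}$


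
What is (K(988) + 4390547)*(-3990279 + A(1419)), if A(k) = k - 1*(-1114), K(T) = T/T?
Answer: -17508390224808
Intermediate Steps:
K(T) = 1
A(k) = 1114 + k (A(k) = k + 1114 = 1114 + k)
(K(988) + 4390547)*(-3990279 + A(1419)) = (1 + 4390547)*(-3990279 + (1114 + 1419)) = 4390548*(-3990279 + 2533) = 4390548*(-3987746) = -17508390224808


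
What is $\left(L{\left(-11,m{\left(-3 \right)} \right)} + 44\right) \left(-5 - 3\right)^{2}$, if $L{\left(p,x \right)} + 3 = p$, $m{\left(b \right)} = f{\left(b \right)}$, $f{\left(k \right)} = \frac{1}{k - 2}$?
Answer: $1920$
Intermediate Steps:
$f{\left(k \right)} = \frac{1}{-2 + k}$
$m{\left(b \right)} = \frac{1}{-2 + b}$
$L{\left(p,x \right)} = -3 + p$
$\left(L{\left(-11,m{\left(-3 \right)} \right)} + 44\right) \left(-5 - 3\right)^{2} = \left(\left(-3 - 11\right) + 44\right) \left(-5 - 3\right)^{2} = \left(-14 + 44\right) \left(-8\right)^{2} = 30 \cdot 64 = 1920$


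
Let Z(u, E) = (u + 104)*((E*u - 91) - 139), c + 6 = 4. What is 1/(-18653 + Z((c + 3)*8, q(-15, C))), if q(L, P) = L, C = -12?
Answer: -1/57853 ≈ -1.7285e-5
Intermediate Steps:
c = -2 (c = -6 + 4 = -2)
Z(u, E) = (-230 + E*u)*(104 + u) (Z(u, E) = (104 + u)*((-91 + E*u) - 139) = (104 + u)*(-230 + E*u) = (-230 + E*u)*(104 + u))
1/(-18653 + Z((c + 3)*8, q(-15, C))) = 1/(-18653 + (-23920 - 230*(-2 + 3)*8 - 15*64*(-2 + 3)² + 104*(-15)*((-2 + 3)*8))) = 1/(-18653 + (-23920 - 230*8 - 15*(1*8)² + 104*(-15)*(1*8))) = 1/(-18653 + (-23920 - 230*8 - 15*8² + 104*(-15)*8)) = 1/(-18653 + (-23920 - 1840 - 15*64 - 12480)) = 1/(-18653 + (-23920 - 1840 - 960 - 12480)) = 1/(-18653 - 39200) = 1/(-57853) = -1/57853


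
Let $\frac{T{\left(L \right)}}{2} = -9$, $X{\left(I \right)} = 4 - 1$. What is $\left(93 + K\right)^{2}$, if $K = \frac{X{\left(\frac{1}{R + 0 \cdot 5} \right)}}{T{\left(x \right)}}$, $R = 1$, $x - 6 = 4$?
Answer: $\frac{310249}{36} \approx 8618.0$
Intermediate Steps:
$x = 10$ ($x = 6 + 4 = 10$)
$X{\left(I \right)} = 3$
$T{\left(L \right)} = -18$ ($T{\left(L \right)} = 2 \left(-9\right) = -18$)
$K = - \frac{1}{6}$ ($K = \frac{3}{-18} = 3 \left(- \frac{1}{18}\right) = - \frac{1}{6} \approx -0.16667$)
$\left(93 + K\right)^{2} = \left(93 - \frac{1}{6}\right)^{2} = \left(\frac{557}{6}\right)^{2} = \frac{310249}{36}$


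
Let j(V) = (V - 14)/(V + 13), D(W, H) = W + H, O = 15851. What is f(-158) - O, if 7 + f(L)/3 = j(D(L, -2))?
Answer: -777554/49 ≈ -15868.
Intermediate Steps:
D(W, H) = H + W
j(V) = (-14 + V)/(13 + V)
f(L) = -21 + 3*(-16 + L)/(11 + L) (f(L) = -21 + 3*((-14 + (-2 + L))/(13 + (-2 + L))) = -21 + 3*((-16 + L)/(11 + L)) = -21 + 3*(-16 + L)/(11 + L))
f(-158) - O = 9*(-31 - 2*(-158))/(11 - 158) - 1*15851 = 9*(-31 + 316)/(-147) - 15851 = 9*(-1/147)*285 - 15851 = -855/49 - 15851 = -777554/49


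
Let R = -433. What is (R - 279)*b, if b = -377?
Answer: 268424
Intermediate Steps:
(R - 279)*b = (-433 - 279)*(-377) = -712*(-377) = 268424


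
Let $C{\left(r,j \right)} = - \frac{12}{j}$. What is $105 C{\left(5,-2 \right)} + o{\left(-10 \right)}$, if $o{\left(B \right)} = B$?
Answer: $620$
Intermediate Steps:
$105 C{\left(5,-2 \right)} + o{\left(-10 \right)} = 105 \left(- \frac{12}{-2}\right) - 10 = 105 \left(\left(-12\right) \left(- \frac{1}{2}\right)\right) - 10 = 105 \cdot 6 - 10 = 630 - 10 = 620$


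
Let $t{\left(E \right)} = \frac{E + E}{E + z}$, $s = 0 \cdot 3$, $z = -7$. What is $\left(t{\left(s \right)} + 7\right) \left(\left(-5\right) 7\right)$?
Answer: $-245$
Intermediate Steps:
$s = 0$
$t{\left(E \right)} = \frac{2 E}{-7 + E}$ ($t{\left(E \right)} = \frac{E + E}{E - 7} = \frac{2 E}{-7 + E}$)
$\left(t{\left(s \right)} + 7\right) \left(\left(-5\right) 7\right) = \left(2 \cdot 0 \frac{1}{-7 + 0} + 7\right) \left(\left(-5\right) 7\right) = \left(2 \cdot 0 \frac{1}{-7} + 7\right) \left(-35\right) = \left(2 \cdot 0 \left(- \frac{1}{7}\right) + 7\right) \left(-35\right) = \left(0 + 7\right) \left(-35\right) = 7 \left(-35\right) = -245$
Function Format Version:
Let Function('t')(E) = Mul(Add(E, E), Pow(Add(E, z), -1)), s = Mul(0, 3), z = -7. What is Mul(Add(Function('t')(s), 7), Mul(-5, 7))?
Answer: -245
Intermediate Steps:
s = 0
Function('t')(E) = Mul(2, E, Pow(Add(-7, E), -1)) (Function('t')(E) = Mul(Add(E, E), Pow(Add(E, -7), -1)) = Mul(Mul(2, E), Pow(Add(-7, E), -1)) = Mul(2, E, Pow(Add(-7, E), -1)))
Mul(Add(Function('t')(s), 7), Mul(-5, 7)) = Mul(Add(Mul(2, 0, Pow(Add(-7, 0), -1)), 7), Mul(-5, 7)) = Mul(Add(Mul(2, 0, Pow(-7, -1)), 7), -35) = Mul(Add(Mul(2, 0, Rational(-1, 7)), 7), -35) = Mul(Add(0, 7), -35) = Mul(7, -35) = -245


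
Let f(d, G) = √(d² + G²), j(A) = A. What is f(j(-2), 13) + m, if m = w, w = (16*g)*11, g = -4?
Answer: -704 + √173 ≈ -690.85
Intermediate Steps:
w = -704 (w = (16*(-4))*11 = -64*11 = -704)
m = -704
f(d, G) = √(G² + d²)
f(j(-2), 13) + m = √(13² + (-2)²) - 704 = √(169 + 4) - 704 = √173 - 704 = -704 + √173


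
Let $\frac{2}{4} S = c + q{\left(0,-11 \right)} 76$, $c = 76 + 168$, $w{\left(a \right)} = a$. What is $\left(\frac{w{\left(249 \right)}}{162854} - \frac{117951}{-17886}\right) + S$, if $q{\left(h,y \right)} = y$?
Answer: $- \frac{285795818394}{242733887} \approx -1177.4$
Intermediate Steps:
$c = 244$
$S = -1184$ ($S = 2 \left(244 - 836\right) = 2 \left(-592\right) = -1184$)
$\left(\frac{w{\left(249 \right)}}{162854} - \frac{117951}{-17886}\right) + S = \left(\frac{249}{162854} - \frac{117951}{-17886}\right) - 1184 = \left(249 \cdot \frac{1}{162854} - - \frac{39317}{5962}\right) - 1184 = \left(\frac{249}{162854} + \frac{39317}{5962}\right) - 1184 = \frac{1601103814}{242733887} - 1184 = - \frac{285795818394}{242733887}$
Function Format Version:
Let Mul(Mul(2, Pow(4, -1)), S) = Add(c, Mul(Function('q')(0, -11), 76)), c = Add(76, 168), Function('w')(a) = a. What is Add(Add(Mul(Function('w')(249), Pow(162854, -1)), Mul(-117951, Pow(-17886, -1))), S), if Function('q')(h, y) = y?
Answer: Rational(-285795818394, 242733887) ≈ -1177.4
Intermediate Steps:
c = 244
S = -1184 (S = Mul(2, Add(244, Mul(-11, 76))) = Mul(2, Add(244, -836)) = Mul(2, -592) = -1184)
Add(Add(Mul(Function('w')(249), Pow(162854, -1)), Mul(-117951, Pow(-17886, -1))), S) = Add(Add(Mul(249, Pow(162854, -1)), Mul(-117951, Pow(-17886, -1))), -1184) = Add(Add(Mul(249, Rational(1, 162854)), Mul(-117951, Rational(-1, 17886))), -1184) = Add(Add(Rational(249, 162854), Rational(39317, 5962)), -1184) = Add(Rational(1601103814, 242733887), -1184) = Rational(-285795818394, 242733887)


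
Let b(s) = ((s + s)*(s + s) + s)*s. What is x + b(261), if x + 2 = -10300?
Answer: 71176143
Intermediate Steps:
x = -10302 (x = -2 - 10300 = -10302)
b(s) = s*(s + 4*s²) (b(s) = ((2*s)*(2*s) + s)*s = (4*s² + s)*s = (s + 4*s²)*s = s*(s + 4*s²))
x + b(261) = -10302 + 261²*(1 + 4*261) = -10302 + 68121*(1 + 1044) = -10302 + 68121*1045 = -10302 + 71186445 = 71176143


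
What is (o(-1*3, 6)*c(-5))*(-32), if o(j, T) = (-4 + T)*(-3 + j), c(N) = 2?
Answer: 768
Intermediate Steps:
(o(-1*3, 6)*c(-5))*(-32) = ((12 - (-4)*3 - 3*6 + 6*(-1*3))*2)*(-32) = ((12 - 4*(-3) - 18 + 6*(-3))*2)*(-32) = ((12 + 12 - 18 - 18)*2)*(-32) = -12*2*(-32) = -24*(-32) = 768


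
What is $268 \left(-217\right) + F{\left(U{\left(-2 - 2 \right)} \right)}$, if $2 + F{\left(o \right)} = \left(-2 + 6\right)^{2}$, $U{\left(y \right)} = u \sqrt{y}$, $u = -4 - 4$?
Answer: $-58142$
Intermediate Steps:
$u = -8$ ($u = -4 - 4 = -8$)
$U{\left(y \right)} = - 8 \sqrt{y}$
$F{\left(o \right)} = 14$ ($F{\left(o \right)} = -2 + \left(-2 + 6\right)^{2} = -2 + 4^{2} = -2 + 16 = 14$)
$268 \left(-217\right) + F{\left(U{\left(-2 - 2 \right)} \right)} = 268 \left(-217\right) + 14 = -58156 + 14 = -58142$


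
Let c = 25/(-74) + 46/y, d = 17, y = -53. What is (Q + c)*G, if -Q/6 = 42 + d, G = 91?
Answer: -126773647/3922 ≈ -32324.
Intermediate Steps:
Q = -354 (Q = -6*(42 + 17) = -6*59 = -354)
c = -4729/3922 (c = 25/(-74) + 46/(-53) = 25*(-1/74) + 46*(-1/53) = -25/74 - 46/53 = -4729/3922 ≈ -1.2058)
(Q + c)*G = (-354 - 4729/3922)*91 = -1393117/3922*91 = -126773647/3922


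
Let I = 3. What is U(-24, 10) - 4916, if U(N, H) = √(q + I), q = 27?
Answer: -4916 + √30 ≈ -4910.5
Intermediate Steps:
U(N, H) = √30 (U(N, H) = √(27 + 3) = √30)
U(-24, 10) - 4916 = √30 - 4916 = -4916 + √30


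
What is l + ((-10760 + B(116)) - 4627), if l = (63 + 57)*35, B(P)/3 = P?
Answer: -10839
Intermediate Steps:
B(P) = 3*P
l = 4200 (l = 120*35 = 4200)
l + ((-10760 + B(116)) - 4627) = 4200 + ((-10760 + 3*116) - 4627) = 4200 + ((-10760 + 348) - 4627) = 4200 + (-10412 - 4627) = 4200 - 15039 = -10839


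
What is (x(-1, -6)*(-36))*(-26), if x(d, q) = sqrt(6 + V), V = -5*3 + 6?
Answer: 936*I*sqrt(3) ≈ 1621.2*I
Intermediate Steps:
V = -9 (V = -15 + 6 = -9)
x(d, q) = I*sqrt(3) (x(d, q) = sqrt(6 - 9) = sqrt(-3) = I*sqrt(3))
(x(-1, -6)*(-36))*(-26) = ((I*sqrt(3))*(-36))*(-26) = -36*I*sqrt(3)*(-26) = 936*I*sqrt(3)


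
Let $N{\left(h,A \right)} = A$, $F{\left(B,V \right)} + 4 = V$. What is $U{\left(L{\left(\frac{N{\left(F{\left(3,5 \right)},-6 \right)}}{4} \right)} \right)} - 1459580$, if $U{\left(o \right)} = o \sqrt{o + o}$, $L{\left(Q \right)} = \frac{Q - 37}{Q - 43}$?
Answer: $-1459580 + \frac{77 \sqrt{13706}}{7921} \approx -1.4596 \cdot 10^{6}$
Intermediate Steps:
$F{\left(B,V \right)} = -4 + V$
$L{\left(Q \right)} = \frac{-37 + Q}{-43 + Q}$
$U{\left(o \right)} = \sqrt{2} o^{\frac{3}{2}}$ ($U{\left(o \right)} = o \sqrt{2 o} = o \sqrt{2} \sqrt{o} = \sqrt{2} o^{\frac{3}{2}}$)
$U{\left(L{\left(\frac{N{\left(F{\left(3,5 \right)},-6 \right)}}{4} \right)} \right)} - 1459580 = \sqrt{2} \left(\frac{-37 - \frac{6}{4}}{-43 - \frac{6}{4}}\right)^{\frac{3}{2}} - 1459580 = \sqrt{2} \left(\frac{-37 - \frac{3}{2}}{-43 - \frac{3}{2}}\right)^{\frac{3}{2}} + \left(-2282801 + 823221\right) = \sqrt{2} \left(\frac{-37 - \frac{3}{2}}{-43 - \frac{3}{2}}\right)^{\frac{3}{2}} - 1459580 = \sqrt{2} \left(\frac{1}{- \frac{89}{2}} \left(- \frac{77}{2}\right)\right)^{\frac{3}{2}} - 1459580 = \sqrt{2} \left(\left(- \frac{2}{89}\right) \left(- \frac{77}{2}\right)\right)^{\frac{3}{2}} - 1459580 = \sqrt{2} \left(\frac{77}{89}\right)^{\frac{3}{2}} - 1459580 = \sqrt{2} \frac{77 \sqrt{6853}}{7921} - 1459580 = \frac{77 \sqrt{13706}}{7921} - 1459580 = -1459580 + \frac{77 \sqrt{13706}}{7921}$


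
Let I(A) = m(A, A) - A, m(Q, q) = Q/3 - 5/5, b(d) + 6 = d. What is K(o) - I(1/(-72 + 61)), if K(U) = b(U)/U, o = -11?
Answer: 82/33 ≈ 2.4848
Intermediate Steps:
b(d) = -6 + d
m(Q, q) = -1 + Q/3 (m(Q, q) = Q*(⅓) - 5*⅕ = Q/3 - 1 = -1 + Q/3)
I(A) = -1 - 2*A/3 (I(A) = (-1 + A/3) - A = -1 - 2*A/3)
K(U) = (-6 + U)/U
K(o) - I(1/(-72 + 61)) = (-6 - 11)/(-11) - (-1 - 2/(3*(-72 + 61))) = -1/11*(-17) - (-1 - ⅔/(-11)) = 17/11 - (-1 - ⅔*(-1/11)) = 17/11 - (-1 + 2/33) = 17/11 - 1*(-31/33) = 17/11 + 31/33 = 82/33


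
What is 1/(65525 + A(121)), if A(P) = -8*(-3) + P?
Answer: 1/65670 ≈ 1.5228e-5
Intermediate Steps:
A(P) = 24 + P
1/(65525 + A(121)) = 1/(65525 + (24 + 121)) = 1/(65525 + 145) = 1/65670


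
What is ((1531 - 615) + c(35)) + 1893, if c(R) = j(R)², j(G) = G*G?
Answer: 1503434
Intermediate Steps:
j(G) = G²
c(R) = R⁴ (c(R) = (R²)² = R⁴)
((1531 - 615) + c(35)) + 1893 = ((1531 - 615) + 35⁴) + 1893 = (916 + 1500625) + 1893 = 1501541 + 1893 = 1503434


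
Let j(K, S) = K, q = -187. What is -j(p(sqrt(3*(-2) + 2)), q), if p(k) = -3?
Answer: 3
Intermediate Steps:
-j(p(sqrt(3*(-2) + 2)), q) = -1*(-3) = 3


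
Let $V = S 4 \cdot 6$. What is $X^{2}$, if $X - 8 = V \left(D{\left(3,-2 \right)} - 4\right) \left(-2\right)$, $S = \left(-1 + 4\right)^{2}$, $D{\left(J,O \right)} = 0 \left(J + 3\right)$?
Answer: $3013696$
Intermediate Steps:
$D{\left(J,O \right)} = 0$ ($D{\left(J,O \right)} = 0 \left(3 + J\right) = 0$)
$S = 9$ ($S = 3^{2} = 9$)
$V = 216$ ($V = 9 \cdot 4 \cdot 6 = 36 \cdot 6 = 216$)
$X = 1736$ ($X = 8 + 216 \left(0 - 4\right) \left(-2\right) = 8 + 216 \left(\left(-4\right) \left(-2\right)\right) = 8 + 216 \cdot 8 = 8 + 1728 = 1736$)
$X^{2} = 1736^{2} = 3013696$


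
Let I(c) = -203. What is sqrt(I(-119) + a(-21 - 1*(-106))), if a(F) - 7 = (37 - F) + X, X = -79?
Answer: I*sqrt(323) ≈ 17.972*I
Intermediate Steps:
a(F) = -35 - F (a(F) = 7 + ((37 - F) - 79) = 7 + (-42 - F) = -35 - F)
sqrt(I(-119) + a(-21 - 1*(-106))) = sqrt(-203 + (-35 - (-21 - 1*(-106)))) = sqrt(-203 + (-35 - (-21 + 106))) = sqrt(-203 + (-35 - 1*85)) = sqrt(-203 + (-35 - 85)) = sqrt(-203 - 120) = sqrt(-323) = I*sqrt(323)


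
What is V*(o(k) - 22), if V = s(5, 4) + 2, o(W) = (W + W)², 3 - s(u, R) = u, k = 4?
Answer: 0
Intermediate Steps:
s(u, R) = 3 - u
o(W) = 4*W² (o(W) = (2*W)² = 4*W²)
V = 0 (V = (3 - 1*5) + 2 = (3 - 5) + 2 = -2 + 2 = 0)
V*(o(k) - 22) = 0*(4*4² - 22) = 0*(4*16 - 22) = 0*(64 - 22) = 0*42 = 0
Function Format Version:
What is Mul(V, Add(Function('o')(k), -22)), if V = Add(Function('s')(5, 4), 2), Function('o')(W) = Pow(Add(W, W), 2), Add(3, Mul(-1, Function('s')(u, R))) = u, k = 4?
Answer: 0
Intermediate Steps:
Function('s')(u, R) = Add(3, Mul(-1, u))
Function('o')(W) = Mul(4, Pow(W, 2)) (Function('o')(W) = Pow(Mul(2, W), 2) = Mul(4, Pow(W, 2)))
V = 0 (V = Add(Add(3, Mul(-1, 5)), 2) = Add(Add(3, -5), 2) = Add(-2, 2) = 0)
Mul(V, Add(Function('o')(k), -22)) = Mul(0, Add(Mul(4, Pow(4, 2)), -22)) = Mul(0, Add(Mul(4, 16), -22)) = Mul(0, Add(64, -22)) = Mul(0, 42) = 0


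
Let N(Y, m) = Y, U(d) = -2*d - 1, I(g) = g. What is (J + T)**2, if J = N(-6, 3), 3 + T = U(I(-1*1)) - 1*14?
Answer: 484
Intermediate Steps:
U(d) = -1 - 2*d
T = -16 (T = -3 + ((-1 - (-2)) - 1*14) = -3 + ((-1 - 2*(-1)) - 14) = -3 + ((-1 + 2) - 14) = -3 + (1 - 14) = -3 - 13 = -16)
J = -6
(J + T)**2 = (-6 - 16)**2 = (-22)**2 = 484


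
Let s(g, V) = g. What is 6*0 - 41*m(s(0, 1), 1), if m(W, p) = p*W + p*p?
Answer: -41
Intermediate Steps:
m(W, p) = p**2 + W*p (m(W, p) = W*p + p**2 = p**2 + W*p)
6*0 - 41*m(s(0, 1), 1) = 6*0 - 41*(0 + 1) = 0 - 41 = -41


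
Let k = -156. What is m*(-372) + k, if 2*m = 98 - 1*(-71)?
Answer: -31590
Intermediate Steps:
m = 169/2 (m = (98 - 1*(-71))/2 = (98 + 71)/2 = (½)*169 = 169/2 ≈ 84.500)
m*(-372) + k = (169/2)*(-372) - 156 = -31434 - 156 = -31590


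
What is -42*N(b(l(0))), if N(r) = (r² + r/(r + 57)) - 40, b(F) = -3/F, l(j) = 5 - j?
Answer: 1956759/1175 ≈ 1665.3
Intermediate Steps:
N(r) = -40 + r² + r/(57 + r) (N(r) = (r² + r/(57 + r)) - 40 = -40 + r² + r/(57 + r))
-42*N(b(l(0))) = -42*(-2280 + (-3/(5 - 1*0))³ - (-117)/(5 - 1*0) + 57*(-3/(5 - 1*0))²)/(57 - 3/(5 - 1*0)) = -42*(-2280 + (-3/(5 + 0))³ - (-117)/(5 + 0) + 57*(-3/(5 + 0))²)/(57 - 3/(5 + 0)) = -42*(-2280 + (-3/5)³ - (-117)/5 + 57*(-3/5)²)/(57 - 3/5) = -42*(-2280 + (-3*⅕)³ - (-117)/5 + 57*(-3*⅕)²)/(57 - 3*⅕) = -42*(-2280 + (-⅗)³ - 39*(-⅗) + 57*(-⅗)²)/(57 - ⅗) = -42*(-2280 - 27/125 + 117/5 + 57*(9/25))/282/5 = -35*(-2280 - 27/125 + 117/5 + 513/25)/47 = -35*(-279537)/(47*125) = -42*(-93179/2350) = 1956759/1175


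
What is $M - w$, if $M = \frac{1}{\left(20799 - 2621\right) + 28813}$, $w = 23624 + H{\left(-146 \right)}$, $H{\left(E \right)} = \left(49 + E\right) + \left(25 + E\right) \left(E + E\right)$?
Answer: $- \frac{2765843268}{46991} \approx -58859.0$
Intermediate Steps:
$H{\left(E \right)} = 49 + E + 2 E \left(25 + E\right)$ ($H{\left(E \right)} = \left(49 + E\right) + \left(25 + E\right) 2 E = \left(49 + E\right) + 2 E \left(25 + E\right) = 49 + E + 2 E \left(25 + E\right)$)
$w = 58859$ ($w = 23624 + \left(49 + 2 \left(-146\right)^{2} + 51 \left(-146\right)\right) = 23624 + \left(49 + 2 \cdot 21316 - 7446\right) = 23624 + \left(49 + 42632 - 7446\right) = 23624 + 35235 = 58859$)
$M = \frac{1}{46991}$ ($M = \frac{1}{18178 + 28813} = \frac{1}{46991} \approx 2.1281 \cdot 10^{-5}$)
$M - w = \frac{1}{46991} - 58859 = - \frac{2765843268}{46991}$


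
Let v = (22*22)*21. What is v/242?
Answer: 42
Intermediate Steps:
v = 10164 (v = 484*21 = 10164)
v/242 = 10164/242 = 10164*(1/242) = 42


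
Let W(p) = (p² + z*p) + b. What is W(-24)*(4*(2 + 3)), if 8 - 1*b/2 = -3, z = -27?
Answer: 24920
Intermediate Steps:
b = 22 (b = 16 - 2*(-3) = 16 + 6 = 22)
W(p) = 22 + p² - 27*p (W(p) = (p² - 27*p) + 22 = 22 + p² - 27*p)
W(-24)*(4*(2 + 3)) = (22 + (-24)² - 27*(-24))*(4*(2 + 3)) = (22 + 576 + 648)*(4*5) = 1246*20 = 24920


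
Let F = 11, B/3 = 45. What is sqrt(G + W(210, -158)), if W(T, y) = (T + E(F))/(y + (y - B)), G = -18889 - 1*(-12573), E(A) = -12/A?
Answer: I*sqrt(1284774934)/451 ≈ 79.476*I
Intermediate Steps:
B = 135 (B = 3*45 = 135)
G = -6316 (G = -18889 + 12573 = -6316)
W(T, y) = (-12/11 + T)/(-135 + 2*y) (W(T, y) = (T - 12/11)/(y + (y - 1*135)) = (T - 12*1/11)/(y + (y - 135)) = (T - 12/11)/(y + (-135 + y)) = (-12/11 + T)/(-135 + 2*y))
sqrt(G + W(210, -158)) = sqrt(-6316 + (-12 + 11*210)/(11*(-135 + 2*(-158)))) = sqrt(-6316 + (-12 + 2310)/(11*(-135 - 316))) = sqrt(-6316 + (1/11)*2298/(-451)) = sqrt(-6316 + (1/11)*(-1/451)*2298) = sqrt(-6316 - 2298/4961) = sqrt(-31335974/4961) = I*sqrt(1284774934)/451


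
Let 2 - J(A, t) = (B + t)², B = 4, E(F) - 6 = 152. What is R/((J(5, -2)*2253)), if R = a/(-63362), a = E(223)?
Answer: 79/142754586 ≈ 5.5340e-7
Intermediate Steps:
E(F) = 158 (E(F) = 6 + 152 = 158)
a = 158
R = -79/31681 (R = 158/(-63362) = 158*(-1/63362) = -79/31681 ≈ -0.0024936)
J(A, t) = 2 - (4 + t)²
R/((J(5, -2)*2253)) = -79*1/(2253*(2 - (4 - 2)²))/31681 = -79*1/(2253*(2 - 1*2²))/31681 = -79*1/(2253*(2 - 1*4))/31681 = -79*1/(2253*(2 - 4))/31681 = -79/(31681*((-2*2253))) = -79/31681/(-4506) = -79/31681*(-1/4506) = 79/142754586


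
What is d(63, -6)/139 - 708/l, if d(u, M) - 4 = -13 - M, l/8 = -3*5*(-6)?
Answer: -8381/8340 ≈ -1.0049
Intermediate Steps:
l = 720 (l = 8*(-3*5*(-6)) = 8*(-15*(-6)) = 8*90 = 720)
d(u, M) = -9 - M (d(u, M) = 4 + (-13 - M) = -9 - M)
d(63, -6)/139 - 708/l = (-9 - 1*(-6))/139 - 708/720 = (-9 + 6)*(1/139) - 708*1/720 = -3*1/139 - 59/60 = -3/139 - 59/60 = -8381/8340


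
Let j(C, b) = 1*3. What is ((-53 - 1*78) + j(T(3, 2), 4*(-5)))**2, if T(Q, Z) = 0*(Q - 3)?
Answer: 16384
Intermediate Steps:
T(Q, Z) = 0 (T(Q, Z) = 0*(-3 + Q) = 0)
j(C, b) = 3
((-53 - 1*78) + j(T(3, 2), 4*(-5)))**2 = ((-53 - 1*78) + 3)**2 = ((-53 - 78) + 3)**2 = (-131 + 3)**2 = (-128)**2 = 16384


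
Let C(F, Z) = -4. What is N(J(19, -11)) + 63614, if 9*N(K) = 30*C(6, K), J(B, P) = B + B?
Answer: 190802/3 ≈ 63601.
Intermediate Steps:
J(B, P) = 2*B
N(K) = -40/3 (N(K) = (30*(-4))/9 = (⅑)*(-120) = -40/3)
N(J(19, -11)) + 63614 = -40/3 + 63614 = 190802/3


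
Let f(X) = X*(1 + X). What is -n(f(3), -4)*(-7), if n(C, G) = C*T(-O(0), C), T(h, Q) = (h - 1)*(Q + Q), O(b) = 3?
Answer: -8064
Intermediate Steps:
T(h, Q) = 2*Q*(-1 + h) (T(h, Q) = (-1 + h)*(2*Q) = 2*Q*(-1 + h))
n(C, G) = -8*C**2 (n(C, G) = C*(2*C*(-1 - 1*3)) = C*(2*C*(-1 - 3)) = C*(2*C*(-4)) = C*(-8*C) = -8*C**2)
-n(f(3), -4)*(-7) = -(-8)*(3*(1 + 3))**2*(-7) = -(-8)*(3*4)**2*(-7) = -(-8)*12**2*(-7) = -(-8)*144*(-7) = -1*(-1152)*(-7) = 1152*(-7) = -8064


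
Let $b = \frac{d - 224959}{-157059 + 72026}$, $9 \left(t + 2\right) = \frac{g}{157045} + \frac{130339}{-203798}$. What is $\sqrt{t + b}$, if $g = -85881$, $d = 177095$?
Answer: $\frac{i \sqrt{45326806994678722804496270}}{5374957243110} \approx 1.2526 i$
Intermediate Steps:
$t = - \frac{87724241239}{41149873170}$ ($t = -2 + \frac{- \frac{85881}{157045} + \frac{130339}{-203798}}{9} = -2 + \frac{\left(-85881\right) \frac{1}{157045} + 130339 \left(- \frac{1}{203798}\right)}{9} = -2 + \frac{- \frac{85881}{157045} - \frac{130339}{203798}}{9} = -2 + \frac{1}{9} \left(- \frac{5424494899}{4572208130}\right) = -2 - \frac{5424494899}{41149873170} = - \frac{87724241239}{41149873170} \approx -2.1318$)
$b = \frac{1544}{2743}$ ($b = \frac{177095 - 224959}{-157059 + 72026} = - \frac{47864}{-85033} = \left(-47864\right) \left(- \frac{1}{85033}\right) = \frac{1544}{2743} \approx 0.56289$)
$\sqrt{t + b} = \sqrt{- \frac{87724241239}{41149873170} + \frac{1544}{2743}} = \sqrt{- \frac{177092189544097}{112874102105310}} = \frac{i \sqrt{45326806994678722804496270}}{5374957243110}$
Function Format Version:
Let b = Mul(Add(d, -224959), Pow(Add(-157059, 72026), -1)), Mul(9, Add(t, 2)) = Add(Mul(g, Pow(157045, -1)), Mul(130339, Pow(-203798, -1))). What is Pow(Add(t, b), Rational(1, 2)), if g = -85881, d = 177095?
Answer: Mul(Rational(1, 5374957243110), I, Pow(45326806994678722804496270, Rational(1, 2))) ≈ Mul(1.2526, I)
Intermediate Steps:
t = Rational(-87724241239, 41149873170) (t = Add(-2, Mul(Rational(1, 9), Add(Mul(-85881, Pow(157045, -1)), Mul(130339, Pow(-203798, -1))))) = Add(-2, Mul(Rational(1, 9), Add(Mul(-85881, Rational(1, 157045)), Mul(130339, Rational(-1, 203798))))) = Add(-2, Mul(Rational(1, 9), Add(Rational(-85881, 157045), Rational(-130339, 203798)))) = Add(-2, Mul(Rational(1, 9), Rational(-5424494899, 4572208130))) = Add(-2, Rational(-5424494899, 41149873170)) = Rational(-87724241239, 41149873170) ≈ -2.1318)
b = Rational(1544, 2743) (b = Mul(Add(177095, -224959), Pow(Add(-157059, 72026), -1)) = Mul(-47864, Pow(-85033, -1)) = Mul(-47864, Rational(-1, 85033)) = Rational(1544, 2743) ≈ 0.56289)
Pow(Add(t, b), Rational(1, 2)) = Pow(Add(Rational(-87724241239, 41149873170), Rational(1544, 2743)), Rational(1, 2)) = Pow(Rational(-177092189544097, 112874102105310), Rational(1, 2)) = Mul(Rational(1, 5374957243110), I, Pow(45326806994678722804496270, Rational(1, 2)))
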